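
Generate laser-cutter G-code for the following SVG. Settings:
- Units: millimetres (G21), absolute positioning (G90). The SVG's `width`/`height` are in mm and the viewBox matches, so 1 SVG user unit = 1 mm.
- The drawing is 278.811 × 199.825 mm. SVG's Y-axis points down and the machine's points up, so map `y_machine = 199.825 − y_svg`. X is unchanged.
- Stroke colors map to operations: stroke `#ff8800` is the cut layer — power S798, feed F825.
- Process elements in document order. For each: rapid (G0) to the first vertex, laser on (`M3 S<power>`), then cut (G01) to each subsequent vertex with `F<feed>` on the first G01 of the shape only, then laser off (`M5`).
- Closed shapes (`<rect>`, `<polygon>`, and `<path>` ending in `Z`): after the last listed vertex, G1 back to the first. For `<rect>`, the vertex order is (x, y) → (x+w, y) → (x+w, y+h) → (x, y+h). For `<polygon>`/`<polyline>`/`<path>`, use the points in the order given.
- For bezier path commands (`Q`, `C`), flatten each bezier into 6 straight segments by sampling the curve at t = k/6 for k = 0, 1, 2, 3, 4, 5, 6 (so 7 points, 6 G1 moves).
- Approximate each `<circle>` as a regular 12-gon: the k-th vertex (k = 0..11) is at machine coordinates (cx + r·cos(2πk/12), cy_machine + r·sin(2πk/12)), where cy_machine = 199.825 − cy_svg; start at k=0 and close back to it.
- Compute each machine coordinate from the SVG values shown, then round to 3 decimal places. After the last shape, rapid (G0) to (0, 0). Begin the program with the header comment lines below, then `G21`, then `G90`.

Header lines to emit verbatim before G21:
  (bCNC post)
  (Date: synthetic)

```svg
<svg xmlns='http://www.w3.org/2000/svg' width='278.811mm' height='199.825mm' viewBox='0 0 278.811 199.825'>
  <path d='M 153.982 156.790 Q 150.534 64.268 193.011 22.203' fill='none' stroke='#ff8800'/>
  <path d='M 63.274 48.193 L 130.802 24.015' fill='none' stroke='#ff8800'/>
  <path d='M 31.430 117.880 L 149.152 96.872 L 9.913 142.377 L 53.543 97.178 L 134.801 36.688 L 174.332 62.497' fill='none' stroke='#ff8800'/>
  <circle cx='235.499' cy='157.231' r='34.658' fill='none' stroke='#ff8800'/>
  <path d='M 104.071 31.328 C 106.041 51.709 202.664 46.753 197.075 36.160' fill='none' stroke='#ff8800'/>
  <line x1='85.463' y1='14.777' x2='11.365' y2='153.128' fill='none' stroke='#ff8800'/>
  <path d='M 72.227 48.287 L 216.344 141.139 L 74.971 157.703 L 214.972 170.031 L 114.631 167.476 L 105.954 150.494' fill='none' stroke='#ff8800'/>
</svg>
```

Since the viewBox matches the mm dimensions, user units are millimetres directly. The only transform is the Y-flip y_m = 199.825 − y_svg.

Shape 1 is a quadratic bezier drawn with `<path>`. Its stroke #ff8800 means cut at S798, F825. After flipping Y the toolpath is (153.982,43.035) → (154.108,72.474) → (156.786,99.110) → (162.015,122.943) → (169.796,143.972) → (180.128,162.199) → (193.011,177.622).

Shape 2 is a line segment drawn with `<path>`. Its stroke #ff8800 means cut at S798, F825. After flipping Y the toolpath is (63.274,151.632) → (130.802,175.810).

Shape 3 is a open polyline drawn with `<path>`. Its stroke #ff8800 means cut at S798, F825. After flipping Y the toolpath is (31.430,81.945) → (149.152,102.953) → (9.913,57.448) → (53.543,102.647) → (134.801,163.137) → (174.332,137.328).

Shape 4 is a circle drawn with `<circle>`. Its stroke #ff8800 means cut at S798, F825. After flipping Y the toolpath is (270.157,42.594) → (265.514,59.923) → (252.828,72.609) → (235.499,77.252) → (218.170,72.609) → (205.484,59.923) → (200.841,42.594) → (205.484,25.265) → (218.170,12.579) → (235.499,7.936) → (252.828,12.579) → (265.514,25.265) → (270.157,42.594), returning to the start.

Shape 5 is a cubic bezier drawn with `<path>`. Its stroke #ff8800 means cut at S798, F825. After flipping Y the toolpath is (104.071,168.497) → (112.032,160.327) → (130.301,155.832) → (153.408,154.466) → (175.885,155.681) → (192.263,158.929) → (197.075,163.665).

Shape 6 is a line segment drawn with `<line>`. Its stroke #ff8800 means cut at S798, F825. After flipping Y the toolpath is (85.463,185.048) → (11.365,46.697).

Shape 7 is a open polyline drawn with `<path>`. Its stroke #ff8800 means cut at S798, F825. After flipping Y the toolpath is (72.227,151.538) → (216.344,58.686) → (74.971,42.122) → (214.972,29.794) → (114.631,32.349) → (105.954,49.331).

(bCNC post)
(Date: synthetic)
G21
G90
G0 X153.982 Y43.035
M3 S798
G01 X154.108 Y72.474 F825
G01 X156.786 Y99.110
G01 X162.015 Y122.943
G01 X169.796 Y143.972
G01 X180.128 Y162.199
G01 X193.011 Y177.622
M5
G0 X63.274 Y151.632
M3 S798
G01 X130.802 Y175.810 F825
M5
G0 X31.430 Y81.945
M3 S798
G01 X149.152 Y102.953 F825
G01 X9.913 Y57.448
G01 X53.543 Y102.647
G01 X134.801 Y163.137
G01 X174.332 Y137.328
M5
G0 X270.157 Y42.594
M3 S798
G01 X265.514 Y59.923 F825
G01 X252.828 Y72.609
G01 X235.499 Y77.252
G01 X218.170 Y72.609
G01 X205.484 Y59.923
G01 X200.841 Y42.594
G01 X205.484 Y25.265
G01 X218.170 Y12.579
G01 X235.499 Y7.936
G01 X252.828 Y12.579
G01 X265.514 Y25.265
G01 X270.157 Y42.594
M5
G0 X104.071 Y168.497
M3 S798
G01 X112.032 Y160.327 F825
G01 X130.301 Y155.832
G01 X153.408 Y154.466
G01 X175.885 Y155.681
G01 X192.263 Y158.929
G01 X197.075 Y163.665
M5
G0 X85.463 Y185.048
M3 S798
G01 X11.365 Y46.697 F825
M5
G0 X72.227 Y151.538
M3 S798
G01 X216.344 Y58.686 F825
G01 X74.971 Y42.122
G01 X214.972 Y29.794
G01 X114.631 Y32.349
G01 X105.954 Y49.331
M5
G0 X0.000 Y0.000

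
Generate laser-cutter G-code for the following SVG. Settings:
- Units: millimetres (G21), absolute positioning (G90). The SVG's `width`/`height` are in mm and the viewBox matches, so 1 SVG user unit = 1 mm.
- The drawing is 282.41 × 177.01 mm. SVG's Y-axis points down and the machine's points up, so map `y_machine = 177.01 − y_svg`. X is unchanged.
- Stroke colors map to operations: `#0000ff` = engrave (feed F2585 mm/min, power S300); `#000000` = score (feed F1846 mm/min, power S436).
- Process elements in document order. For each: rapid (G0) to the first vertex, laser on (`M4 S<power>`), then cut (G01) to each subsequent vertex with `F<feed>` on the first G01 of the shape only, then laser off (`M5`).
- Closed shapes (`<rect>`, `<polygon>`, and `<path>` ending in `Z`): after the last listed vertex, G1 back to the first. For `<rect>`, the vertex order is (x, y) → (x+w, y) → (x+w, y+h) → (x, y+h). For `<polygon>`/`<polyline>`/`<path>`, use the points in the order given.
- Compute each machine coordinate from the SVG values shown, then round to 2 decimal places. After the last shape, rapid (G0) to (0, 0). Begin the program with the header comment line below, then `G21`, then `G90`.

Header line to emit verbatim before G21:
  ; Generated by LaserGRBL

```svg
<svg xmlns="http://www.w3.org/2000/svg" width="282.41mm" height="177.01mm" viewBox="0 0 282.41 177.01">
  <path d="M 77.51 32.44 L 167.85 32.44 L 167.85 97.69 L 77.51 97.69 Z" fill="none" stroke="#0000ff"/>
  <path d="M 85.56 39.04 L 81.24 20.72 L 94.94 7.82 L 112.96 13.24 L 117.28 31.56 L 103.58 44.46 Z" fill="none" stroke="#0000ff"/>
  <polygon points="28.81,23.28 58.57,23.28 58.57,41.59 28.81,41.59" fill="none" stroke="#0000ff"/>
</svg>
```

; Generated by LaserGRBL
G21
G90
G0 X77.51 Y144.57
M4 S300
G01 X167.85 Y144.57 F2585
G01 X167.85 Y79.32
G01 X77.51 Y79.32
G01 X77.51 Y144.57
M5
G0 X85.56 Y137.97
M4 S300
G01 X81.24 Y156.29 F2585
G01 X94.94 Y169.19
G01 X112.96 Y163.77
G01 X117.28 Y145.45
G01 X103.58 Y132.55
G01 X85.56 Y137.97
M5
G0 X28.81 Y153.73
M4 S300
G01 X58.57 Y153.73 F2585
G01 X58.57 Y135.42
G01 X28.81 Y135.42
G01 X28.81 Y153.73
M5
G0 X0.00 Y0.00

viewBox `0 0 282.41 177.01` with mm width/height → 1 unit = 1 mm. Flip: y_m = 177.01 − y_svg.

**Shape 1** — `<path>` rectangle, stroke `#0000ff` → engrave (S300, F2585). Machine vertices: (77.51,144.57) → (167.85,144.57) → (167.85,79.32) → (77.51,79.32) → (77.51,144.57). Closed: final G1 returns to the first vertex.

**Shape 2** — `<path>` regular polygon, stroke `#0000ff` → engrave (S300, F2585). Machine vertices: (85.56,137.97) → (81.24,156.29) → (94.94,169.19) → (112.96,163.77) → (117.28,145.45) → (103.58,132.55) → (85.56,137.97). Closed: final G1 returns to the first vertex.

**Shape 3** — `<polygon>` rectangle, stroke `#0000ff` → engrave (S300, F2585). Machine vertices: (28.81,153.73) → (58.57,153.73) → (58.57,135.42) → (28.81,135.42) → (28.81,153.73). Closed: final G1 returns to the first vertex.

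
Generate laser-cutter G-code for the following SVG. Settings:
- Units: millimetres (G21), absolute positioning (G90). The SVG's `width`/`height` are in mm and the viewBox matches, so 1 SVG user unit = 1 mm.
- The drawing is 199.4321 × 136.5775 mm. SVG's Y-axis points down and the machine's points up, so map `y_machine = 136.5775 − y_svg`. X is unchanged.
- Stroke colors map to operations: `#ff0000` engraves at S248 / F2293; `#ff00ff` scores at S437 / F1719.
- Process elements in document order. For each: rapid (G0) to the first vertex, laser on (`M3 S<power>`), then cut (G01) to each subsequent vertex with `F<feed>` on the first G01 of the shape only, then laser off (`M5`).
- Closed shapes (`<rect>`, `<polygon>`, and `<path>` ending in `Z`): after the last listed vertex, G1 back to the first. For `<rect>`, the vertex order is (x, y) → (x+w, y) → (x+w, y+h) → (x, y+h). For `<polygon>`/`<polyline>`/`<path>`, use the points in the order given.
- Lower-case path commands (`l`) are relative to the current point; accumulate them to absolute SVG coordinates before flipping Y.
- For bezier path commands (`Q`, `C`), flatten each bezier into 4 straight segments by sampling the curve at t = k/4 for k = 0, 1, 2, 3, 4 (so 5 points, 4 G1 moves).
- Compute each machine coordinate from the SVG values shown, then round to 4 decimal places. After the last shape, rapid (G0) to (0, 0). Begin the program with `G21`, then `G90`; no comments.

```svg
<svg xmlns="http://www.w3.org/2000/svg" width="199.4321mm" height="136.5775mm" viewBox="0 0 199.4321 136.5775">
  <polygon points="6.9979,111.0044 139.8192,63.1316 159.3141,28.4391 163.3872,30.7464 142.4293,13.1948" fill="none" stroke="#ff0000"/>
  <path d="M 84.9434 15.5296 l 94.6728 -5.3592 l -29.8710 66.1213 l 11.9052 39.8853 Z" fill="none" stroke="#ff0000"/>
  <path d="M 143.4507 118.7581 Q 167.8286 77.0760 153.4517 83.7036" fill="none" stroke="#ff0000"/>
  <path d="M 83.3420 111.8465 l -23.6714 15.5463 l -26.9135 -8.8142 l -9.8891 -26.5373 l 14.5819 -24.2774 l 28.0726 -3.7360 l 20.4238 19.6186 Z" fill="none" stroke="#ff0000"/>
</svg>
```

G21
G90
G0 X6.9979 Y25.5731
M3 S248
G01 X139.8192 Y73.4459 F2293
G01 X159.3141 Y108.1384
G01 X163.3872 Y105.8311
G01 X142.4293 Y123.3827
G01 X6.9979 Y25.5731
M5
G0 X84.9434 Y121.0479
M3 S248
G01 X179.6162 Y126.4071 F2293
G01 X149.7452 Y60.2858
G01 X161.6504 Y20.4005
G01 X84.9434 Y121.0479
M5
G0 X143.4507 Y17.8194
M3 S248
G01 X153.2175 Y35.6411 F2293
G01 X158.1399 Y47.4241
G01 X158.2180 Y53.1683
G01 X153.4517 Y52.8739
M5
G0 X83.3420 Y24.7310
M3 S248
G01 X59.6706 Y9.1847 F2293
G01 X32.7571 Y17.9989
G01 X22.8680 Y44.5362
G01 X37.4499 Y68.8136
G01 X65.5225 Y72.5496
G01 X85.9463 Y52.9310
G01 X83.3420 Y24.7310
M5
G0 X0.0000 Y0.0000

1 u = 1 mm; y_m = 136.5775 − y.

[1] `<polygon>` closed polygon, #ff0000→engrave S248 F2293: (6.9979,25.5731) → (139.8192,73.4459) → (159.3141,108.1384) → (163.3872,105.8311) → (142.4293,123.3827) → (6.9979,25.5731) (closed)

[2] `<path>` closed polygon, #ff0000→engrave S248 F2293: (84.9434,121.0479) → (179.6162,126.4071) → (149.7452,60.2858) → (161.6504,20.4005) → (84.9434,121.0479) (closed)

[3] `<path>` quadratic bezier, #ff0000→engrave S248 F2293: (143.4507,17.8194) → (153.2175,35.6411) → (158.1399,47.4241) → (158.2180,53.1683) → (153.4517,52.8739)

[4] `<path>` regular polygon, #ff0000→engrave S248 F2293: (83.3420,24.7310) → (59.6706,9.1847) → (32.7571,17.9989) → (22.8680,44.5362) → (37.4499,68.8136) → (65.5225,72.5496) → (85.9463,52.9310) → (83.3420,24.7310) (closed)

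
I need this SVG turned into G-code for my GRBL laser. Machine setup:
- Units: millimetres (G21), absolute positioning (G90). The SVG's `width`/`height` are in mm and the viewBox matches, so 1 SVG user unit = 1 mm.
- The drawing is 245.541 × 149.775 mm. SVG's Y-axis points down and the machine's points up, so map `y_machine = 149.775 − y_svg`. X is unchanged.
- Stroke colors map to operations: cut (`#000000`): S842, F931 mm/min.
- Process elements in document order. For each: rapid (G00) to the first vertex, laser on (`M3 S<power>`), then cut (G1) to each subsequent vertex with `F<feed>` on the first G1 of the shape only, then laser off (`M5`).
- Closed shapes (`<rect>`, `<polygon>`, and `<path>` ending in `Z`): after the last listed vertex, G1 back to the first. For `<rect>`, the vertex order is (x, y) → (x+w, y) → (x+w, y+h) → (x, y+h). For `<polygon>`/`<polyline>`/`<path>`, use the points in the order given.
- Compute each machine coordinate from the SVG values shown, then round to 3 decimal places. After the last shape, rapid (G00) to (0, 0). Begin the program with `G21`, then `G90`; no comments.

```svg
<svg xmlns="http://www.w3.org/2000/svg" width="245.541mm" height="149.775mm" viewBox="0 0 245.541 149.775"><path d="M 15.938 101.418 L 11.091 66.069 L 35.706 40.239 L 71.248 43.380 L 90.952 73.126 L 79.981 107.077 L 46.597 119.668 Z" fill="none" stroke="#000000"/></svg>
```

Since the viewBox matches the mm dimensions, user units are millimetres directly. The only transform is the Y-flip y_m = 149.775 − y_svg.

Shape 1 is a regular polygon drawn with `<path>`. Its stroke #000000 means cut at S842, F931. After flipping Y the toolpath is (15.938,48.357) → (11.091,83.706) → (35.706,109.536) → (71.248,106.395) → (90.952,76.649) → (79.981,42.698) → (46.597,30.107) → (15.938,48.357), returning to the start.

G21
G90
G00 X15.938 Y48.357
M3 S842
G1 X11.091 Y83.706 F931
G1 X35.706 Y109.536
G1 X71.248 Y106.395
G1 X90.952 Y76.649
G1 X79.981 Y42.698
G1 X46.597 Y30.107
G1 X15.938 Y48.357
M5
G00 X0.000 Y0.000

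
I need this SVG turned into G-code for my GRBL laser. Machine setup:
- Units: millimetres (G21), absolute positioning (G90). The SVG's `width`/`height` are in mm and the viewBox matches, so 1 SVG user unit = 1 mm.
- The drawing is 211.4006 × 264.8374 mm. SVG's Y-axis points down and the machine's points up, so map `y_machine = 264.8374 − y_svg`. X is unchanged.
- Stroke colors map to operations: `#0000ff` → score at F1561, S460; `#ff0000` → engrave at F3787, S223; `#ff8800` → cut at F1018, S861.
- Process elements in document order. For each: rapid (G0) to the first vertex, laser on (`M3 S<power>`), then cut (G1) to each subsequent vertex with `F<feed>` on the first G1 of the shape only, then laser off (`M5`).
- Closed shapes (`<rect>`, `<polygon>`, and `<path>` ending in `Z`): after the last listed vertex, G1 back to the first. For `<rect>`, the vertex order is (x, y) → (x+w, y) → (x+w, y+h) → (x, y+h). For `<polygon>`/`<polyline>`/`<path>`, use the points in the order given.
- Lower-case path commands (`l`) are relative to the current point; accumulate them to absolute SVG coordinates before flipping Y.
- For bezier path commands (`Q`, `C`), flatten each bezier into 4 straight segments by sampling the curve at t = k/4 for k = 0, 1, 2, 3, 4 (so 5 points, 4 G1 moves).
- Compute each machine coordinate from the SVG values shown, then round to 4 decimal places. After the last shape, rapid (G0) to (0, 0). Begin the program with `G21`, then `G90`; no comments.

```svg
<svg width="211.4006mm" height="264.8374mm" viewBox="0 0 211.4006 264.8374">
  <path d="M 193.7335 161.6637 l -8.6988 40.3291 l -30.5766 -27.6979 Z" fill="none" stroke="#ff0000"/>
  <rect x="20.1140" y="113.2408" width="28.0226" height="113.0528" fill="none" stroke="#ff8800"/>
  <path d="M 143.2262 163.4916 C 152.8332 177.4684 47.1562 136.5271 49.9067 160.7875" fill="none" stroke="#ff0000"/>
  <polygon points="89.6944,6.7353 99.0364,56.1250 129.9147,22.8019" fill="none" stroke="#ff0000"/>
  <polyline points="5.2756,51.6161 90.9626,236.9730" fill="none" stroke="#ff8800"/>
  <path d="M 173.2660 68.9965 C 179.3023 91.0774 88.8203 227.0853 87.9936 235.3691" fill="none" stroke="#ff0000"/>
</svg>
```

Since the viewBox matches the mm dimensions, user units are millimetres directly. The only transform is the Y-flip y_m = 264.8374 − y_svg.

Shape 1 is a regular polygon drawn with `<path>`. Its stroke #ff0000 means engrave at S223, F3787. After flipping Y the toolpath is (193.7335,103.1737) → (185.0347,62.8446) → (154.4581,90.5425) → (193.7335,103.1737), returning to the start.

Shape 2 is a rectangle drawn with `<rect>`. Its stroke #ff8800 means cut at S861, F1018. After flipping Y the toolpath is (20.1140,151.5966) → (48.1366,151.5966) → (48.1366,38.5438) → (20.1140,38.5438) → (20.1140,151.5966), returning to the start.

Shape 3 is a cubic bezier drawn with `<path>`. Its stroke #ff0000 means engrave at S223, F3787. After flipping Y the toolpath is (143.2262,101.3458) → (132.3112,99.2835) → (99.1376,106.5542) → (64.6785,111.8968) → (49.9067,104.0499).

Shape 4 is a closed polygon drawn with `<polygon>`. Its stroke #ff0000 means engrave at S223, F3787. After flipping Y the toolpath is (89.6944,258.1021) → (99.0364,208.7124) → (129.9147,242.0355) → (89.6944,258.1021), returning to the start.

Shape 5 is a line segment drawn with `<polyline>`. Its stroke #ff8800 means cut at S861, F1018. After flipping Y the toolpath is (5.2756,213.2213) → (90.9626,27.8644).

Shape 6 is a cubic bezier drawn with `<path>`. Its stroke #ff0000 means engrave at S223, F3787. After flipping Y the toolpath is (173.2660,195.8409) → (162.6050,161.6947) → (133.2034,107.4807) → (102.5150,55.8536) → (87.9936,29.4683).

G21
G90
G0 X193.7335 Y103.1737
M3 S223
G1 X185.0347 Y62.8446 F3787
G1 X154.4581 Y90.5425
G1 X193.7335 Y103.1737
M5
G0 X20.1140 Y151.5966
M3 S861
G1 X48.1366 Y151.5966 F1018
G1 X48.1366 Y38.5438
G1 X20.1140 Y38.5438
G1 X20.1140 Y151.5966
M5
G0 X143.2262 Y101.3458
M3 S223
G1 X132.3112 Y99.2835 F3787
G1 X99.1376 Y106.5542
G1 X64.6785 Y111.8968
G1 X49.9067 Y104.0499
M5
G0 X89.6944 Y258.1021
M3 S223
G1 X99.0364 Y208.7124 F3787
G1 X129.9147 Y242.0355
G1 X89.6944 Y258.1021
M5
G0 X5.2756 Y213.2213
M3 S861
G1 X90.9626 Y27.8644 F1018
M5
G0 X173.2660 Y195.8409
M3 S223
G1 X162.6050 Y161.6947 F3787
G1 X133.2034 Y107.4807
G1 X102.5150 Y55.8536
G1 X87.9936 Y29.4683
M5
G0 X0.0000 Y0.0000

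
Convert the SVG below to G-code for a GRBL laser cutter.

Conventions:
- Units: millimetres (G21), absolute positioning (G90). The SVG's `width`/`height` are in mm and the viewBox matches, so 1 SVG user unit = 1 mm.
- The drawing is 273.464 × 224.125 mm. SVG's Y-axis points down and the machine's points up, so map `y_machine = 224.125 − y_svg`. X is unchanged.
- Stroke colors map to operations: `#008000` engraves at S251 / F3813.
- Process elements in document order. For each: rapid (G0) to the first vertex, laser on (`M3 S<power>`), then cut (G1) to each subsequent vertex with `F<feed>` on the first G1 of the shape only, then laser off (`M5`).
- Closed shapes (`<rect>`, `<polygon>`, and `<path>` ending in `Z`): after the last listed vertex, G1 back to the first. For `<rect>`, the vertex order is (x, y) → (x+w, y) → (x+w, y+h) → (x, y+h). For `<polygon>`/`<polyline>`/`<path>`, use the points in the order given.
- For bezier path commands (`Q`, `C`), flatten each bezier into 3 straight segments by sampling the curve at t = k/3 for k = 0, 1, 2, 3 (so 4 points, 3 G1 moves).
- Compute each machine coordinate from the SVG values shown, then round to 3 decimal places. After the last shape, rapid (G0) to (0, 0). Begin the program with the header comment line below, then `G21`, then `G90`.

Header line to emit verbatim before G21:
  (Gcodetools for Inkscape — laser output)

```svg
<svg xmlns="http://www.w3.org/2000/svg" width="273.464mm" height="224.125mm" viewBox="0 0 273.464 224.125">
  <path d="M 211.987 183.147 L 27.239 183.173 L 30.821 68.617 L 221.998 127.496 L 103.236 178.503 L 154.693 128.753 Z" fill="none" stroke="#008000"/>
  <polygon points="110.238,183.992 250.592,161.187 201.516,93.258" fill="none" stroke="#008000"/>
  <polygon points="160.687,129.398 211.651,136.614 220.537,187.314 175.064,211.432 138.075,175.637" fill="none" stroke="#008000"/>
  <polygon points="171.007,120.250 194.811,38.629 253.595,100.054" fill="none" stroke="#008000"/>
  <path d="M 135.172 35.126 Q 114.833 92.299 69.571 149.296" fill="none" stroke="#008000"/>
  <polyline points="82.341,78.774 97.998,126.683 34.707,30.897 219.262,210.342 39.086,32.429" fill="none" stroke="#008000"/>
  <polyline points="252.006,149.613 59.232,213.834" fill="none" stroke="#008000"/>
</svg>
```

viewBox `0 0 273.464 224.125` with mm width/height → 1 unit = 1 mm. Flip: y_m = 224.125 − y_svg.

**Shape 1** — `<path>` closed polygon, stroke `#008000` → engrave (S251, F3813). Machine vertices: (211.987,40.978) → (27.239,40.952) → (30.821,155.508) → (221.998,96.629) → (103.236,45.622) → (154.693,95.372) → (211.987,40.978). Closed: final G1 returns to the first vertex.

**Shape 2** — `<polygon>` closed polygon, stroke `#008000` → engrave (S251, F3813). Machine vertices: (110.238,40.133) → (250.592,62.938) → (201.516,130.867) → (110.238,40.133). Closed: final G1 returns to the first vertex.

**Shape 3** — `<polygon>` regular polygon, stroke `#008000` → engrave (S251, F3813). Machine vertices: (160.687,94.727) → (211.651,87.511) → (220.537,36.811) → (175.064,12.693) → (138.075,48.488) → (160.687,94.727). Closed: final G1 returns to the first vertex.

**Shape 4** — `<polygon>` regular polygon, stroke `#008000` → engrave (S251, F3813). Machine vertices: (171.007,103.875) → (194.811,185.496) → (253.595,124.071) → (171.007,103.875). Closed: final G1 returns to the first vertex.

**Shape 5** — `<path>` quadratic bezier, stroke `#008000` → engrave (S251, F3813). Control points (SVG): P0=(135.172,35.126), P1=(114.833,92.299), P2=(69.571,149.296); sampled at t=k/3. Machine vertices: (135.172,188.999) → (118.843,150.903) → (96.976,112.847) → (69.571,74.829). Open path.

**Shape 6** — `<polyline>` open polyline, stroke `#008000` → engrave (S251, F3813). Machine vertices: (82.341,145.351) → (97.998,97.442) → (34.707,193.228) → (219.262,13.783) → (39.086,191.696). Open path.

**Shape 7** — `<polyline>` line segment, stroke `#008000` → engrave (S251, F3813). Machine vertices: (252.006,74.512) → (59.232,10.291). Open path.

(Gcodetools for Inkscape — laser output)
G21
G90
G0 X211.987 Y40.978
M3 S251
G1 X27.239 Y40.952 F3813
G1 X30.821 Y155.508
G1 X221.998 Y96.629
G1 X103.236 Y45.622
G1 X154.693 Y95.372
G1 X211.987 Y40.978
M5
G0 X110.238 Y40.133
M3 S251
G1 X250.592 Y62.938 F3813
G1 X201.516 Y130.867
G1 X110.238 Y40.133
M5
G0 X160.687 Y94.727
M3 S251
G1 X211.651 Y87.511 F3813
G1 X220.537 Y36.811
G1 X175.064 Y12.693
G1 X138.075 Y48.488
G1 X160.687 Y94.727
M5
G0 X171.007 Y103.875
M3 S251
G1 X194.811 Y185.496 F3813
G1 X253.595 Y124.071
G1 X171.007 Y103.875
M5
G0 X135.172 Y188.999
M3 S251
G1 X118.843 Y150.903 F3813
G1 X96.976 Y112.847
G1 X69.571 Y74.829
M5
G0 X82.341 Y145.351
M3 S251
G1 X97.998 Y97.442 F3813
G1 X34.707 Y193.228
G1 X219.262 Y13.783
G1 X39.086 Y191.696
M5
G0 X252.006 Y74.512
M3 S251
G1 X59.232 Y10.291 F3813
M5
G0 X0.000 Y0.000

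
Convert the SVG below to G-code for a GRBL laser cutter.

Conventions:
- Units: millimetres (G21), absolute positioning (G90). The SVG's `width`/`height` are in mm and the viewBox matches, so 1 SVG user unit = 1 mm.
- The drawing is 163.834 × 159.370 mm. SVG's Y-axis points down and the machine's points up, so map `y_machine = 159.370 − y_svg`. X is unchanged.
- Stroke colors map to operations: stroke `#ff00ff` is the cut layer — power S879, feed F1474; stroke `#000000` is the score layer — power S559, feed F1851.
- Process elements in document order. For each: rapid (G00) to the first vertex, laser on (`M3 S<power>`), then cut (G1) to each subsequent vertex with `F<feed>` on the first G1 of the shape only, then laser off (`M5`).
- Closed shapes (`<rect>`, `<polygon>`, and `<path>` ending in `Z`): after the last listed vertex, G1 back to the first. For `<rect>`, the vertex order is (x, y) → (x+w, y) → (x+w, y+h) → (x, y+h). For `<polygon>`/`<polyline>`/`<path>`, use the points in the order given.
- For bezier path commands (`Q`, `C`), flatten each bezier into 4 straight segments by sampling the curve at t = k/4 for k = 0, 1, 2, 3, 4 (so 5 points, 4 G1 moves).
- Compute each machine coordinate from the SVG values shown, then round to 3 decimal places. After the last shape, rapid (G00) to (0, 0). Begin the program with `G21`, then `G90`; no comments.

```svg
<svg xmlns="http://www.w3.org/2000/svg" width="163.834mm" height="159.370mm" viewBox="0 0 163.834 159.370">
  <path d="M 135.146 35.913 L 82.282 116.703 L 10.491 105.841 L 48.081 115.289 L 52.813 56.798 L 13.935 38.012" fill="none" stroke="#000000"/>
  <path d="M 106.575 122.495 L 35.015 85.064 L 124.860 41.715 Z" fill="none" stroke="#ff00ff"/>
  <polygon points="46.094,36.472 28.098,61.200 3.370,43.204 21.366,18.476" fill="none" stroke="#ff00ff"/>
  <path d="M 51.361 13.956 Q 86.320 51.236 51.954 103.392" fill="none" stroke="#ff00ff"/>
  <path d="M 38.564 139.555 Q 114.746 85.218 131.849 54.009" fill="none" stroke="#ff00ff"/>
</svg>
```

G21
G90
G00 X135.146 Y123.457
M3 S559
G1 X82.282 Y42.667 F1851
G1 X10.491 Y53.529
G1 X48.081 Y44.081
G1 X52.813 Y102.572
G1 X13.935 Y121.358
M5
G00 X106.575 Y36.875
M3 S879
G1 X35.015 Y74.306 F1474
G1 X124.860 Y117.655
G1 X106.575 Y36.875
M5
G00 X46.094 Y122.898
M3 S879
G1 X28.098 Y98.170 F1474
G1 X3.370 Y116.166
G1 X21.366 Y140.894
G1 X46.094 Y122.898
M5
G00 X51.361 Y145.414
M3 S879
G1 X64.508 Y125.844 F1474
G1 X68.989 Y104.415
G1 X64.804 Y81.126
G1 X51.954 Y55.978
M5
G00 X38.564 Y19.815
M3 S879
G1 X72.963 Y45.538 F1474
G1 X99.976 Y68.370
G1 X119.605 Y88.311
G1 X131.849 Y105.361
M5
G00 X0.000 Y0.000

1 u = 1 mm; y_m = 159.370 − y.

[1] `<path>` open polyline, #000000→score S559 F1851: (135.146,123.457) → (82.282,42.667) → (10.491,53.529) → (48.081,44.081) → (52.813,102.572) → (13.935,121.358)

[2] `<path>` closed polygon, #ff00ff→cut S879 F1474: (106.575,36.875) → (35.015,74.306) → (124.860,117.655) → (106.575,36.875) (closed)

[3] `<polygon>` regular polygon, #ff00ff→cut S879 F1474: (46.094,122.898) → (28.098,98.170) → (3.370,116.166) → (21.366,140.894) → (46.094,122.898) (closed)

[4] `<path>` quadratic bezier, #ff00ff→cut S879 F1474: (51.361,145.414) → (64.508,125.844) → (68.989,104.415) → (64.804,81.126) → (51.954,55.978)

[5] `<path>` quadratic bezier, #ff00ff→cut S879 F1474: (38.564,19.815) → (72.963,45.538) → (99.976,68.370) → (119.605,88.311) → (131.849,105.361)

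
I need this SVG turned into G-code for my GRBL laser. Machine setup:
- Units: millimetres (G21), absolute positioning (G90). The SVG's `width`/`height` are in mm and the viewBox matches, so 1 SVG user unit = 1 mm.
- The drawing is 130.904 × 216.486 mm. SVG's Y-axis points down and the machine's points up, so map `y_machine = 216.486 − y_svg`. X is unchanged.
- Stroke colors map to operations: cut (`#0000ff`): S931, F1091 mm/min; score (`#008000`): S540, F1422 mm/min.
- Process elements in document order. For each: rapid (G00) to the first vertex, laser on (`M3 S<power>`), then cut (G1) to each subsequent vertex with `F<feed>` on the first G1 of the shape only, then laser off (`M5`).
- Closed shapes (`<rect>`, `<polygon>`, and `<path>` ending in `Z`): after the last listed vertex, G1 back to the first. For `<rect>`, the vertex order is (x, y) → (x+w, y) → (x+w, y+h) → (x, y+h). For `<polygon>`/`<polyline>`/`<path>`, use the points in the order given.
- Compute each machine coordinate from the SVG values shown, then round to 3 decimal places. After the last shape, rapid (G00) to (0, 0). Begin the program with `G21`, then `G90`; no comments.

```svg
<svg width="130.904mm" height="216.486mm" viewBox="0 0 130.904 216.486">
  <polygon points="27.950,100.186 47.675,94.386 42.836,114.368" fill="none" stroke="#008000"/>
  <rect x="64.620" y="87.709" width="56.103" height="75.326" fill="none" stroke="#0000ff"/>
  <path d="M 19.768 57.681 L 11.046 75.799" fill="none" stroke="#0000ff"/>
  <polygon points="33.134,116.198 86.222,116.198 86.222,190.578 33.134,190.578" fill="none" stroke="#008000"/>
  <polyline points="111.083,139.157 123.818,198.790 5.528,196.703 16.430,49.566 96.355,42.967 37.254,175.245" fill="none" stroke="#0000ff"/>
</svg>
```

1 u = 1 mm; y_m = 216.486 − y.

[1] `<polygon>` regular polygon, #008000→score S540 F1422: (27.950,116.300) → (47.675,122.100) → (42.836,102.118) → (27.950,116.300) (closed)

[2] `<rect>` rectangle, #0000ff→cut S931 F1091: (64.620,128.777) → (120.723,128.777) → (120.723,53.451) → (64.620,53.451) → (64.620,128.777) (closed)

[3] `<path>` line segment, #0000ff→cut S931 F1091: (19.768,158.805) → (11.046,140.687)

[4] `<polygon>` rectangle, #008000→score S540 F1422: (33.134,100.288) → (86.222,100.288) → (86.222,25.908) → (33.134,25.908) → (33.134,100.288) (closed)

[5] `<polyline>` open polyline, #0000ff→cut S931 F1091: (111.083,77.329) → (123.818,17.696) → (5.528,19.783) → (16.430,166.920) → (96.355,173.519) → (37.254,41.241)

G21
G90
G00 X27.950 Y116.300
M3 S540
G1 X47.675 Y122.100 F1422
G1 X42.836 Y102.118
G1 X27.950 Y116.300
M5
G00 X64.620 Y128.777
M3 S931
G1 X120.723 Y128.777 F1091
G1 X120.723 Y53.451
G1 X64.620 Y53.451
G1 X64.620 Y128.777
M5
G00 X19.768 Y158.805
M3 S931
G1 X11.046 Y140.687 F1091
M5
G00 X33.134 Y100.288
M3 S540
G1 X86.222 Y100.288 F1422
G1 X86.222 Y25.908
G1 X33.134 Y25.908
G1 X33.134 Y100.288
M5
G00 X111.083 Y77.329
M3 S931
G1 X123.818 Y17.696 F1091
G1 X5.528 Y19.783
G1 X16.430 Y166.920
G1 X96.355 Y173.519
G1 X37.254 Y41.241
M5
G00 X0.000 Y0.000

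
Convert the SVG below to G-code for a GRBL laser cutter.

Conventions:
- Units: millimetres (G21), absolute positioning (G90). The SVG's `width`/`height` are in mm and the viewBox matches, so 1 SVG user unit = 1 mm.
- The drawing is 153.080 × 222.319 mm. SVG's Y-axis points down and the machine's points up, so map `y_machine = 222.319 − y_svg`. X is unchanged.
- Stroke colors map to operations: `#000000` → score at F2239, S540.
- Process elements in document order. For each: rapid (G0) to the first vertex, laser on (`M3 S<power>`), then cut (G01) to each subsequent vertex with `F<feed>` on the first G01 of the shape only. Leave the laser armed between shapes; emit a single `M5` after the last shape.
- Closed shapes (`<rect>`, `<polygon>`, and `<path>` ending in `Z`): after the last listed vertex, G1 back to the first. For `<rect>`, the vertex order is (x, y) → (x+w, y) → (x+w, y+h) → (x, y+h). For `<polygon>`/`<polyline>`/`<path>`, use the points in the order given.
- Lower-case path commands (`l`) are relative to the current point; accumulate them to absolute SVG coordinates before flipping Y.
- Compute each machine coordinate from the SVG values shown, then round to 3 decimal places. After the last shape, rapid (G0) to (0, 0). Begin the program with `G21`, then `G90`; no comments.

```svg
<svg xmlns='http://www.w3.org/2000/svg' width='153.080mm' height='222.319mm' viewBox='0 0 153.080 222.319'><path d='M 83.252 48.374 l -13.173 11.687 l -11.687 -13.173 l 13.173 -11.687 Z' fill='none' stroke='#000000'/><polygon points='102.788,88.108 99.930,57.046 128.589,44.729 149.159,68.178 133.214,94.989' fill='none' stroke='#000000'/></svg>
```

1 u = 1 mm; y_m = 222.319 − y.

[1] `<path>` regular polygon, #000000→score S540 F2239: (83.252,173.945) → (70.079,162.258) → (58.392,175.431) → (71.565,187.118) → (83.252,173.945) (closed)

[2] `<polygon>` regular polygon, #000000→score S540 F2239: (102.788,134.211) → (99.930,165.273) → (128.589,177.590) → (149.159,154.141) → (133.214,127.330) → (102.788,134.211) (closed)

G21
G90
G0 X83.252 Y173.945
M3 S540
G01 X70.079 Y162.258 F2239
G01 X58.392 Y175.431
G01 X71.565 Y187.118
G01 X83.252 Y173.945
G0 X102.788 Y134.211
M3 S540
G01 X99.930 Y165.273 F2239
G01 X128.589 Y177.590
G01 X149.159 Y154.141
G01 X133.214 Y127.330
G01 X102.788 Y134.211
M5
G0 X0.000 Y0.000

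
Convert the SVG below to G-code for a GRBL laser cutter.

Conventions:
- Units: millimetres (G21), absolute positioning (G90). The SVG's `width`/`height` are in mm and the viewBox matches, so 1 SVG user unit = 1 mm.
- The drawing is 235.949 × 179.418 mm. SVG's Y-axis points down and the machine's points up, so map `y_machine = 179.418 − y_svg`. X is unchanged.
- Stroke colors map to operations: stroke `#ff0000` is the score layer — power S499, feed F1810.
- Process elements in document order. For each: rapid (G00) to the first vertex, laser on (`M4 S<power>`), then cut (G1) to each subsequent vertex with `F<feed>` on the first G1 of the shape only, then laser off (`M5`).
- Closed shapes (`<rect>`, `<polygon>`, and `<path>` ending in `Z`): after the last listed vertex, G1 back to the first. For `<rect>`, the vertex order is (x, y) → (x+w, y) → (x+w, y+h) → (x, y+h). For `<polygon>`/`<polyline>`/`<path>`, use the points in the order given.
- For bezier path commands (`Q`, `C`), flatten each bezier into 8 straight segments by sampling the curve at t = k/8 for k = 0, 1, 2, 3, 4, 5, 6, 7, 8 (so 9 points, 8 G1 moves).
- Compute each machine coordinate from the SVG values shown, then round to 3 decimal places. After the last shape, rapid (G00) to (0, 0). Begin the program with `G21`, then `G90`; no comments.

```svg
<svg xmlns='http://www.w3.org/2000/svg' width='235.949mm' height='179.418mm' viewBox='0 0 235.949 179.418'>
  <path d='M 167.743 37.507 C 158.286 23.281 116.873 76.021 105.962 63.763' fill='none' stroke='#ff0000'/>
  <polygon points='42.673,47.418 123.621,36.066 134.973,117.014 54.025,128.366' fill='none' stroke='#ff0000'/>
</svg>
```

G21
G90
G00 X167.743 Y141.911
M4 S499
G1 X162.821 Y144.364 F1810
G1 X155.634 Y142.086
G1 X146.916 Y136.623
G1 X137.398 Y129.521
G1 X127.811 Y122.327
G1 X118.888 Y116.587
G1 X111.361 Y113.847
G1 X105.962 Y115.655
M5
G00 X42.673 Y132.000
M4 S499
G1 X123.621 Y143.352 F1810
G1 X134.973 Y62.404
G1 X54.025 Y51.052
G1 X42.673 Y132.000
M5
G00 X0.000 Y0.000

1 u = 1 mm; y_m = 179.418 − y.

[1] `<path>` cubic bezier, #ff0000→score S499 F1810: (167.743,141.911) → (162.821,144.364) → (155.634,142.086) → (146.916,136.623) → (137.398,129.521) → (127.811,122.327) → (118.888,116.587) → (111.361,113.847) → (105.962,115.655)

[2] `<polygon>` regular polygon, #ff0000→score S499 F1810: (42.673,132.000) → (123.621,143.352) → (134.973,62.404) → (54.025,51.052) → (42.673,132.000) (closed)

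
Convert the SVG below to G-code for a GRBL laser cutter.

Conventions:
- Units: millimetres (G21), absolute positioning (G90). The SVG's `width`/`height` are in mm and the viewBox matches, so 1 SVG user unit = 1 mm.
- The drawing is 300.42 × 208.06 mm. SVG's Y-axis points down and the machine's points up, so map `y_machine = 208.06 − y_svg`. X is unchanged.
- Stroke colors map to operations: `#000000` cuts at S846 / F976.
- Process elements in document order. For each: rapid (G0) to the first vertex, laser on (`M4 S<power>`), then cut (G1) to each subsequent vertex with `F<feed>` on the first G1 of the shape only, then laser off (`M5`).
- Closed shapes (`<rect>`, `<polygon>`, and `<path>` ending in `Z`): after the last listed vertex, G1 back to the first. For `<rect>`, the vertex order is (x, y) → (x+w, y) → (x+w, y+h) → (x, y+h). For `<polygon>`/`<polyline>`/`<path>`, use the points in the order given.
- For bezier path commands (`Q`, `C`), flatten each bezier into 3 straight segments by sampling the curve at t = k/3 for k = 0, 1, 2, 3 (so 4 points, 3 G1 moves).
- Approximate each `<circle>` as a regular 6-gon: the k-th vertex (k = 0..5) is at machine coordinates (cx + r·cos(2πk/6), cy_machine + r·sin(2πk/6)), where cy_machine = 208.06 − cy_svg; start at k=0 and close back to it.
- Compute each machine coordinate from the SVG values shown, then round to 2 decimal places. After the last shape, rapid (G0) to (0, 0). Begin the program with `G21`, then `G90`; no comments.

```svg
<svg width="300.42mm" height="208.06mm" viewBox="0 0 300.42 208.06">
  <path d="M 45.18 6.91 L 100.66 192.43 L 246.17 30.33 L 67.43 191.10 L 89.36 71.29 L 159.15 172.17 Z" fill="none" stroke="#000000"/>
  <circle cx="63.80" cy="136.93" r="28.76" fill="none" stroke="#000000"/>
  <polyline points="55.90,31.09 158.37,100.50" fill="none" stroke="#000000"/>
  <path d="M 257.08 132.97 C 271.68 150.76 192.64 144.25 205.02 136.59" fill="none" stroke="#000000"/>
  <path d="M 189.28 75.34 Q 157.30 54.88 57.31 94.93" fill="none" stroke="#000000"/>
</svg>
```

viewBox `0 0 300.42 208.06` with mm width/height → 1 unit = 1 mm. Flip: y_m = 208.06 − y_svg.

**Shape 1** — `<path>` closed polygon, stroke `#000000` → cut (S846, F976). Machine vertices: (45.18,201.15) → (100.66,15.63) → (246.17,177.73) → (67.43,16.96) → (89.36,136.77) → (159.15,35.89) → (45.18,201.15). Closed: final G1 returns to the first vertex.

**Shape 2** — `<circle>` circle, stroke `#000000` → cut (S846, F976). Machine vertices: (92.56,71.13) → (78.18,96.04) → (49.42,96.04) → (35.04,71.13) → (49.42,46.22) → (78.18,46.22) → (92.56,71.13). Closed: final G1 returns to the first vertex.

**Shape 3** — `<polyline>` line segment, stroke `#000000` → cut (S846, F976). Machine vertices: (55.90,176.97) → (158.37,107.56). Open path.

**Shape 4** — `<path>` cubic bezier, stroke `#000000` → cut (S846, F976). Control points (SVG): P0=(257.08,132.97), P1=(271.68,150.76), P2=(192.64,144.25), P3=(205.02,136.59); sampled at t=k/3. Machine vertices: (257.08,75.09) → (247.32,64.54) → (216.26,65.05) → (205.02,71.47). Open path.

**Shape 5** — `<path>` quadratic bezier, stroke `#000000` → cut (S846, F976). Control points (SVG): P0=(189.28,75.34), P1=(157.30,54.88), P2=(57.31,94.93); sampled at t=k/3. Machine vertices: (189.28,132.72) → (160.40,139.64) → (116.41,133.11) → (57.31,113.13). Open path.

G21
G90
G0 X45.18 Y201.15
M4 S846
G1 X100.66 Y15.63 F976
G1 X246.17 Y177.73
G1 X67.43 Y16.96
G1 X89.36 Y136.77
G1 X159.15 Y35.89
G1 X45.18 Y201.15
M5
G0 X92.56 Y71.13
M4 S846
G1 X78.18 Y96.04 F976
G1 X49.42 Y96.04
G1 X35.04 Y71.13
G1 X49.42 Y46.22
G1 X78.18 Y46.22
G1 X92.56 Y71.13
M5
G0 X55.90 Y176.97
M4 S846
G1 X158.37 Y107.56 F976
M5
G0 X257.08 Y75.09
M4 S846
G1 X247.32 Y64.54 F976
G1 X216.26 Y65.05
G1 X205.02 Y71.47
M5
G0 X189.28 Y132.72
M4 S846
G1 X160.40 Y139.64 F976
G1 X116.41 Y133.11
G1 X57.31 Y113.13
M5
G0 X0.00 Y0.00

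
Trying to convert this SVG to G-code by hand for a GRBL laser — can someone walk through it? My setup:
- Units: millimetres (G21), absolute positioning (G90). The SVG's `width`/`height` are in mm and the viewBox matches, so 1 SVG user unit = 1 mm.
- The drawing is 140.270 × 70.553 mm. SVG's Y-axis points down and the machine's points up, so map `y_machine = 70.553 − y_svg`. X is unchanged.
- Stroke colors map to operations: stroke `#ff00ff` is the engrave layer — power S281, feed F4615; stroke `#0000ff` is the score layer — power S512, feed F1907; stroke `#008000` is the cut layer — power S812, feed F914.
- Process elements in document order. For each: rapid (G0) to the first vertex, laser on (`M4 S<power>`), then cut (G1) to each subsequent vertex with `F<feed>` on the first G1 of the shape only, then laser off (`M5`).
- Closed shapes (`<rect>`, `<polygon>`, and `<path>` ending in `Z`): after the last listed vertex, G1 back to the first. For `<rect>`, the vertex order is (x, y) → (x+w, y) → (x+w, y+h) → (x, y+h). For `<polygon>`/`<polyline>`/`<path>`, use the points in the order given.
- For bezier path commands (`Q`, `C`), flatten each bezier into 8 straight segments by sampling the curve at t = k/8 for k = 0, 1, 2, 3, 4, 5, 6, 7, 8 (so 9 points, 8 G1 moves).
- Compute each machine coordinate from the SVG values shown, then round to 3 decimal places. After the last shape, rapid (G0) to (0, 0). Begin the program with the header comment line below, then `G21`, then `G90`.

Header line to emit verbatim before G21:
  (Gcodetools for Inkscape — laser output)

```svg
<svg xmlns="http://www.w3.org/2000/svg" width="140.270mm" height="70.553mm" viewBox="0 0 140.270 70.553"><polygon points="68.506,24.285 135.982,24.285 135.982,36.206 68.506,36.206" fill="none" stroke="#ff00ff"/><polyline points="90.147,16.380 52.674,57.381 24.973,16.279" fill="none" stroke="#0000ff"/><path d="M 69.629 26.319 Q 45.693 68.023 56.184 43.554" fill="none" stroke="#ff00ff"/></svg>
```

Since the viewBox matches the mm dimensions, user units are millimetres directly. The only transform is the Y-flip y_m = 70.553 − y_svg.

Shape 1 is a rectangle drawn with `<polygon>`. Its stroke #ff00ff means engrave at S281, F4615. After flipping Y the toolpath is (68.506,46.268) → (135.982,46.268) → (135.982,34.347) → (68.506,34.347) → (68.506,46.268), returning to the start.

Shape 2 is a open polyline drawn with `<polyline>`. Its stroke #0000ff means score at S512, F1907. After flipping Y the toolpath is (90.147,54.173) → (52.674,13.172) → (24.973,54.274).

Shape 3 is a quadratic bezier drawn with `<path>`. Its stroke #ff00ff means engrave at S281, F4615. After flipping Y the toolpath is (69.629,44.234) → (64.183,34.842) → (59.813,27.518) → (56.518,22.262) → (54.300,19.073) → (53.157,17.953) → (53.090,18.900) → (54.099,21.916) → (56.184,26.999).

(Gcodetools for Inkscape — laser output)
G21
G90
G0 X68.506 Y46.268
M4 S281
G1 X135.982 Y46.268 F4615
G1 X135.982 Y34.347
G1 X68.506 Y34.347
G1 X68.506 Y46.268
M5
G0 X90.147 Y54.173
M4 S512
G1 X52.674 Y13.172 F1907
G1 X24.973 Y54.274
M5
G0 X69.629 Y44.234
M4 S281
G1 X64.183 Y34.842 F4615
G1 X59.813 Y27.518
G1 X56.518 Y22.262
G1 X54.300 Y19.073
G1 X53.157 Y17.953
G1 X53.090 Y18.900
G1 X54.099 Y21.916
G1 X56.184 Y26.999
M5
G0 X0.000 Y0.000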